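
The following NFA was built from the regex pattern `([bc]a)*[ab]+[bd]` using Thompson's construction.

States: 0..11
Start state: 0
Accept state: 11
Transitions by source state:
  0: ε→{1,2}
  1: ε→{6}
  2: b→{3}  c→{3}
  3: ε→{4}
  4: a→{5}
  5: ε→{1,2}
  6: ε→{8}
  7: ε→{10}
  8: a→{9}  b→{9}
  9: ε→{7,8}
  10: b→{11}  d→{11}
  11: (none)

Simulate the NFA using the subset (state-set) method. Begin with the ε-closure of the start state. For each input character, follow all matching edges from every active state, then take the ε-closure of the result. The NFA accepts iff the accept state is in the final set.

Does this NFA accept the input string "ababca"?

Answer: REJECT

Trace:
S₀ = ε-closure({0}) = {0,1,2,6,8}
'a' @ 1: {7,8,9,10}
'b' @ 2: {7,8,9,10,11}  [accepting]
'a' @ 3: {7,8,9,10}
'b' @ 4: {7,8,9,10,11}  [accepting]
'c' @ 5: {}  — no active states
rest 'a' ignored (set empty)
final: {}; accept 11 not in set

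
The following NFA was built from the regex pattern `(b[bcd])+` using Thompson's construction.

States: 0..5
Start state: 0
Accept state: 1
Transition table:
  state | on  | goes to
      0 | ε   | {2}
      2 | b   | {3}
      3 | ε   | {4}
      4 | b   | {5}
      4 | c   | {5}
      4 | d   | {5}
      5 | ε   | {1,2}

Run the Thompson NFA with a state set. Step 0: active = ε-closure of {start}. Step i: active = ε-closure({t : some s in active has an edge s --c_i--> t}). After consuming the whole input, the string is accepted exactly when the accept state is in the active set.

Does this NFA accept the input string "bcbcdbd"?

initial (ε-close {0}): {0,2}
'b' @ 1: {3,4}
'c' @ 2: {1,2,5}  ✓accept
'b' @ 3: {3,4}
'c' @ 4: {1,2,5}  ✓accept
'd' @ 5: {}  — dead — no transitions
rest 'bd' ignored (set empty)
end set {} — state 1 not in

Answer: REJECT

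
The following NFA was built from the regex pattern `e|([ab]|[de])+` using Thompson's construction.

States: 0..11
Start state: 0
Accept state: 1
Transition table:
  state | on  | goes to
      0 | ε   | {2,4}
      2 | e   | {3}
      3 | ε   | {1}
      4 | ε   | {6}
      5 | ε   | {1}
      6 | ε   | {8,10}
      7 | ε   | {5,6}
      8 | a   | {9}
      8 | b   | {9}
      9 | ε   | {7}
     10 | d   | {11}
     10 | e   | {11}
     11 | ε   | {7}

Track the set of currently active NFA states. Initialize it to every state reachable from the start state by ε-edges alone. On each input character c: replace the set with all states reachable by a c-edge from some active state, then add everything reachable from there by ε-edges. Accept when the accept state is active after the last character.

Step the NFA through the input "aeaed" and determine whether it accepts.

initial (ε-close {0}): {0,2,4,6,8,10}
'a' @ 1: {1,5,6,7,8,9,10}  ✓accept
'e' @ 2: {1,5,6,7,8,10,11}  ✓accept
'a' @ 3: {1,5,6,7,8,9,10}  ✓accept
'e' @ 4: {1,5,6,7,8,10,11}  ✓accept
'd' @ 5: {1,5,6,7,8,10,11}  ✓accept
after full input: {1,5,6,7,8,10,11}  (accept=1 in)

Answer: ACCEPT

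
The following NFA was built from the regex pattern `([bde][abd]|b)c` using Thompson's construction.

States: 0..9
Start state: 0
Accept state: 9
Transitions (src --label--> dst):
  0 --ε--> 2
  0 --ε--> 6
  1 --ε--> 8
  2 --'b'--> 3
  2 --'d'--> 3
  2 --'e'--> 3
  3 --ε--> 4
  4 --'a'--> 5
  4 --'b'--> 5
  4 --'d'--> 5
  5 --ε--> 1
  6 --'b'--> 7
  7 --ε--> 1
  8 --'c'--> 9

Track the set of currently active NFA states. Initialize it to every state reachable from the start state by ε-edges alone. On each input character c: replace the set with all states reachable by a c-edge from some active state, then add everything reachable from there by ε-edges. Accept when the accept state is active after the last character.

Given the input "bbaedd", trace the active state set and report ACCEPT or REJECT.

initial (ε-close {0}): {0,2,6}
'b' @ 1: {1,3,4,7,8}
'b' @ 2: {1,5,8}
'a' @ 3: {}  — dead — no transitions
rest 'edd' ignored (set empty)
end set {} — state 9 not in

Answer: REJECT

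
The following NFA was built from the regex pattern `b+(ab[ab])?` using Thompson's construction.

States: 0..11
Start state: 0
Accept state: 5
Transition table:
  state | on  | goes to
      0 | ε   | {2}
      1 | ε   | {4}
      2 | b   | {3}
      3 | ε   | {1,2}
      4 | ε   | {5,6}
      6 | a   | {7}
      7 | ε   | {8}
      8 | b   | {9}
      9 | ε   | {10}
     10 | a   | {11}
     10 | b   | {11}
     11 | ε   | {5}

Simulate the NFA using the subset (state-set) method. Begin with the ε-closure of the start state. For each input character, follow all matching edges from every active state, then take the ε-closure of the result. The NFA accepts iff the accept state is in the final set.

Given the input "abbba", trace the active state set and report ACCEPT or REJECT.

Answer: REJECT

Steps:
S₀ = ε-closure({0}) = {0,2}
'a' @ 1: {}  — no active states
rest 'bbba' ignored (set empty)
end set {} — state 5 not in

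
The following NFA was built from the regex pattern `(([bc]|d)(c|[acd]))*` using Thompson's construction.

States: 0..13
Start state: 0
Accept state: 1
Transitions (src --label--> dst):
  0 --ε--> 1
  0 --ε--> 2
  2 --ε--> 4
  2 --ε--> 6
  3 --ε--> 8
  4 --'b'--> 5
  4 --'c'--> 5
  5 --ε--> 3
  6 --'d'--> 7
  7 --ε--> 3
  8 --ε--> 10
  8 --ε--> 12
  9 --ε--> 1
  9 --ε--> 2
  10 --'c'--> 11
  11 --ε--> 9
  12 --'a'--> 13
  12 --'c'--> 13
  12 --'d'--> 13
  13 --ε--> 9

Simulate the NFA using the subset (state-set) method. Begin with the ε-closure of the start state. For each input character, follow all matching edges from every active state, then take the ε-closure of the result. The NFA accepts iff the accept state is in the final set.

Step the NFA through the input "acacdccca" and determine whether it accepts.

Answer: REJECT

Steps:
S₀ = ε-closure({0}) = {0,1,2,4,6}
'a' @ 1: {}  — no active states
rest 'cacdccca' ignored (set empty)
final: {}; accept 1 not in set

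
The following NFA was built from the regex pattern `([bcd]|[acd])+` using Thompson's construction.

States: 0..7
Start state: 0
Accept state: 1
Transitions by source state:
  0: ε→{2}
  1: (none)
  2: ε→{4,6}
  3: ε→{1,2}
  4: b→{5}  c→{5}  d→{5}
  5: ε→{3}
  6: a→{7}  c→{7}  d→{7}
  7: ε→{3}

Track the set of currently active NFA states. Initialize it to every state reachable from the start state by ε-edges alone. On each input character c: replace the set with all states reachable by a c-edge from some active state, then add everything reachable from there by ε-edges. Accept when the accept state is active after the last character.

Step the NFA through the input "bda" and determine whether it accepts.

Answer: ACCEPT

Trace:
initial (ε-close {0}): {0,2,4,6}
'b' @ 1: {1,2,3,4,5,6}  ✓accept
'd' @ 2: {1,2,3,4,5,6,7}  ✓accept
'a' @ 3: {1,2,3,4,6,7}  ✓accept
after full input: {1,2,3,4,6,7}  (accept=1 in)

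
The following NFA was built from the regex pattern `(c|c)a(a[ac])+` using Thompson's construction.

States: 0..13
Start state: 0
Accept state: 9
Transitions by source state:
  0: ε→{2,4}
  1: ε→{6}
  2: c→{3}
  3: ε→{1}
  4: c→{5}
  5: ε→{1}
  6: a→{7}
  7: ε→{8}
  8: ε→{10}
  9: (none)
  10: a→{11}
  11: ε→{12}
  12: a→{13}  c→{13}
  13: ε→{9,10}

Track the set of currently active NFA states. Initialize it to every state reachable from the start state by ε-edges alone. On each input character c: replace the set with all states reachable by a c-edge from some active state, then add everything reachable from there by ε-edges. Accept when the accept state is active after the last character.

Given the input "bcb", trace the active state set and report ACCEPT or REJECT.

initial (ε-close {0}): {0,2,4}
'b' @ 1: {}  — state set empty
rest 'cb' ignored (set empty)
end set {} — state 9 not in

Answer: REJECT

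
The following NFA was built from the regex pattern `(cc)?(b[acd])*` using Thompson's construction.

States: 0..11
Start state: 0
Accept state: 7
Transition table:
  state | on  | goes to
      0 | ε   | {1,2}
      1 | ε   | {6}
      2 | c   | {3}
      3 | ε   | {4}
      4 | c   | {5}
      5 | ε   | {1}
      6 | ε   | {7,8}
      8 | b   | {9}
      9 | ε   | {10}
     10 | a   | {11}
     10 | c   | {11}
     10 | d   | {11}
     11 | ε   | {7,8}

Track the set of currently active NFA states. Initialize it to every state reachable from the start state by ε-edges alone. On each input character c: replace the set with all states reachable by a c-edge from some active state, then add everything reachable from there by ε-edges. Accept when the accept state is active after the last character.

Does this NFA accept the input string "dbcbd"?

Answer: REJECT

Trace:
initial (ε-close {0}): {0,1,2,6,7,8}
'd' @ 1: {}  — state set empty
rest 'bcbd' ignored (set empty)
final: {}; accept 7 not in set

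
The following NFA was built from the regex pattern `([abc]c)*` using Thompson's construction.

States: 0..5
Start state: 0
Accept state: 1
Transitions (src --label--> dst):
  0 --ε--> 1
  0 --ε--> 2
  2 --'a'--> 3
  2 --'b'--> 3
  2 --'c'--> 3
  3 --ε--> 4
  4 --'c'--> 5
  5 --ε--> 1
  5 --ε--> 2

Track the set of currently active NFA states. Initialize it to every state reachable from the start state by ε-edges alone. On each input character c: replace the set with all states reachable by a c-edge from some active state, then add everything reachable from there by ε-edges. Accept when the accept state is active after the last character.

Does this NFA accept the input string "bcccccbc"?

Answer: ACCEPT

Trace:
start: ε-closure({0}) = {0,1,2}
'b' @ 1: {3,4}
'c' @ 2: {1,2,5}  [accepting]
'c' @ 3: {3,4}
'c' @ 4: {1,2,5}  [accepting]
'c' @ 5: {3,4}
'c' @ 6: {1,2,5}  [accepting]
'b' @ 7: {3,4}
'c' @ 8: {1,2,5}  [accepting]
after full input: {1,2,5}  (accept=1 in)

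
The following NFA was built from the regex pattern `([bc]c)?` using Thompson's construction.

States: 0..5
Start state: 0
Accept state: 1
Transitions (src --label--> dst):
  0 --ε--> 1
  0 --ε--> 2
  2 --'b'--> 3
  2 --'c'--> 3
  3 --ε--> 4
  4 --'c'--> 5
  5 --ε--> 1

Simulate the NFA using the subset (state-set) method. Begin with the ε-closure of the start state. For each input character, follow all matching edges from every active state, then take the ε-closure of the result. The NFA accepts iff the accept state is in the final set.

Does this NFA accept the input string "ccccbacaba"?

Answer: REJECT

Steps:
start: ε-closure({0}) = {0,1,2}
'c' @ 1: {3,4}
'c' @ 2: {1,5}  ✓accept
'c' @ 3: {}  — no active states
rest 'cbacaba' ignored (set empty)
after full input: {}  (accept=1 not in)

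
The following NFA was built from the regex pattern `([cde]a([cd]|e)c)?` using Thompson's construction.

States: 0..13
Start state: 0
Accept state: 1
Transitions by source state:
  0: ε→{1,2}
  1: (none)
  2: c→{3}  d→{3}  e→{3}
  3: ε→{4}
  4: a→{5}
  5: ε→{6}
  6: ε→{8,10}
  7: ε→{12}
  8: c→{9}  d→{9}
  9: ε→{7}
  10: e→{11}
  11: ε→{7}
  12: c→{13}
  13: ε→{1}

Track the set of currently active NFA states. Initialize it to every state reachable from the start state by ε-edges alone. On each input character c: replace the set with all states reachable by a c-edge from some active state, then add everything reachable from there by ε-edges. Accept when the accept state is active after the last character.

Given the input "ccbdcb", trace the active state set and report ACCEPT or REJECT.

Answer: REJECT

Trace:
start: ε-closure({0}) = {0,1,2}
'c' @ 1: {3,4}
'c' @ 2: {}  — dead — no transitions
rest 'bdcb' ignored (set empty)
after full input: {}  (accept=1 not in)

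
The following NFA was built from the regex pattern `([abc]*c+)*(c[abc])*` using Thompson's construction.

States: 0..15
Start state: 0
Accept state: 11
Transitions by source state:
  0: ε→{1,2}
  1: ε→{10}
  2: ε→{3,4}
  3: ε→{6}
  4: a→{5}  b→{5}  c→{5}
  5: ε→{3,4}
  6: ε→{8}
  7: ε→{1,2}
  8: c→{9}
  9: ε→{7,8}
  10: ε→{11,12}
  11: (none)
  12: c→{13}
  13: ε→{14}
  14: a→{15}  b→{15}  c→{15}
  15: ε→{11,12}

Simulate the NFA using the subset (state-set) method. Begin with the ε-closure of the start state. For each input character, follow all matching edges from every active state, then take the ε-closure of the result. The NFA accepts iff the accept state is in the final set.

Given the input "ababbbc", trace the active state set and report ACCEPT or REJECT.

Answer: ACCEPT

Derivation:
initial (ε-close {0}): {0,1,2,3,4,6,8,10,11,12}
'a' @ 1: {3,4,5,6,8}
'b' @ 2: {3,4,5,6,8}
'a' @ 3: {3,4,5,6,8}
'b' @ 4: {3,4,5,6,8}
'b' @ 5: {3,4,5,6,8}
'b' @ 6: {3,4,5,6,8}
'c' @ 7: {1,2,3,4,5,6,7,8,9,10,11,12}  [accepting]
end set {1,2,3,4,5,6,7,8,9,10,11,12} — state 11 in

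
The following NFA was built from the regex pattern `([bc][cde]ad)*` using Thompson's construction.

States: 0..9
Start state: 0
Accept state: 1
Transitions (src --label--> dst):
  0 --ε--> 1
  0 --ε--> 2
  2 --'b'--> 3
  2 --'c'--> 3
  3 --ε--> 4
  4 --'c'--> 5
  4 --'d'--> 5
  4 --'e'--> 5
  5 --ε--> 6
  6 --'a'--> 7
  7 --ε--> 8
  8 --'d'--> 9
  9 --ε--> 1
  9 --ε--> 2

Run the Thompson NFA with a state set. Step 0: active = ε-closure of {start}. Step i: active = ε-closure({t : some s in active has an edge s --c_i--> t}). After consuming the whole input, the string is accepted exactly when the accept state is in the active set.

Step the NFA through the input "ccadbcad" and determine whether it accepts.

Answer: ACCEPT

Steps:
start: ε-closure({0}) = {0,1,2}
'c' @ 1: {3,4}
'c' @ 2: {5,6}
'a' @ 3: {7,8}
'd' @ 4: {1,2,9}  (accept∈set)
'b' @ 5: {3,4}
'c' @ 6: {5,6}
'a' @ 7: {7,8}
'd' @ 8: {1,2,9}  (accept∈set)
final: {1,2,9}; accept 1 in set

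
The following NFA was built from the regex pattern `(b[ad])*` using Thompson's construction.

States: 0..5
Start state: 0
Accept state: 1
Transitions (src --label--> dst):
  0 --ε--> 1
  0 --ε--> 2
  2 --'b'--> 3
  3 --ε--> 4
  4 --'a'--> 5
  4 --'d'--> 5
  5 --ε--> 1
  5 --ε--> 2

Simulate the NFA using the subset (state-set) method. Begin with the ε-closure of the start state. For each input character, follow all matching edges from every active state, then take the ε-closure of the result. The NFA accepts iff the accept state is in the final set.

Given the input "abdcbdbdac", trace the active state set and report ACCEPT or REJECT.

Answer: REJECT

Trace:
start: ε-closure({0}) = {0,1,2}
'a' @ 1: {}  — dead — no transitions
rest 'bdcbdbdac' ignored (set empty)
after full input: {}  (accept=1 not in)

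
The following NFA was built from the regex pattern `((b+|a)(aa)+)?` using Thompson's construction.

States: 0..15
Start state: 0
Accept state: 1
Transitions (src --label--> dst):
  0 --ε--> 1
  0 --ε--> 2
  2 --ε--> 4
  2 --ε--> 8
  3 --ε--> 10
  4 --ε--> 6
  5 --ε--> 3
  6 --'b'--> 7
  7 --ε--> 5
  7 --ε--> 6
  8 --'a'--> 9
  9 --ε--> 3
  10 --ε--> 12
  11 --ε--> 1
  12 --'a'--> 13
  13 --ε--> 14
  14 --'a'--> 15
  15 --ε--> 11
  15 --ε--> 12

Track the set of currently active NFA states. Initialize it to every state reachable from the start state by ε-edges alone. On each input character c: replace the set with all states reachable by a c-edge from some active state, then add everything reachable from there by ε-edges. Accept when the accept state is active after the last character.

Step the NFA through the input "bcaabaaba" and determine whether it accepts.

start: ε-closure({0}) = {0,1,2,4,6,8}
'b' @ 1: {3,5,6,7,10,12}
'c' @ 2: {}  — dead — no transitions
rest 'aabaaba' ignored (set empty)
after full input: {}  (accept=1 not in)

Answer: REJECT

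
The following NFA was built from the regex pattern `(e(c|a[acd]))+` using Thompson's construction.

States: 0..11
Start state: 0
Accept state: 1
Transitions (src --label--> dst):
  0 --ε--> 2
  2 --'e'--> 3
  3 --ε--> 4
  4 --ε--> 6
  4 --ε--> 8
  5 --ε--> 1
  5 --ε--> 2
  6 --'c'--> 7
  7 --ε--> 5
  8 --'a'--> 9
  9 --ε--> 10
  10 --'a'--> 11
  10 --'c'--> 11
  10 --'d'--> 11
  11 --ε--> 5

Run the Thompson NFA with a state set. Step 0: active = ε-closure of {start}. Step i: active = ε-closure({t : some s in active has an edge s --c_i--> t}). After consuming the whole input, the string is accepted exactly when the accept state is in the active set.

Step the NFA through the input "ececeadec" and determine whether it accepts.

Answer: ACCEPT

Trace:
start: ε-closure({0}) = {0,2}
'e' @ 1: {3,4,6,8}
'c' @ 2: {1,2,5,7}  (accept∈set)
'e' @ 3: {3,4,6,8}
'c' @ 4: {1,2,5,7}  (accept∈set)
'e' @ 5: {3,4,6,8}
'a' @ 6: {9,10}
'd' @ 7: {1,2,5,11}  (accept∈set)
'e' @ 8: {3,4,6,8}
'c' @ 9: {1,2,5,7}  (accept∈set)
after full input: {1,2,5,7}  (accept=1 in)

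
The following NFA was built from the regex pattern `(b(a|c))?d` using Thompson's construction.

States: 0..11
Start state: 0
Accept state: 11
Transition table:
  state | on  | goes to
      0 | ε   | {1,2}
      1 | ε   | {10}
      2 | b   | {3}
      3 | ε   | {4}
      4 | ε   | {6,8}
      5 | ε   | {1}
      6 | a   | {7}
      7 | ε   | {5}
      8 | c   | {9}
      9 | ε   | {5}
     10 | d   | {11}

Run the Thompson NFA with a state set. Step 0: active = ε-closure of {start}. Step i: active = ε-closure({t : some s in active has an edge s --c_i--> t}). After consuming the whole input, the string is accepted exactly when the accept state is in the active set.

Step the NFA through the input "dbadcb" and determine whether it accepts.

Answer: REJECT

Trace:
start: ε-closure({0}) = {0,1,2,10}
'd' @ 1: {11}  ✓accept
'b' @ 2: {}  — dead — no transitions
rest 'adcb' ignored (set empty)
after full input: {}  (accept=11 not in)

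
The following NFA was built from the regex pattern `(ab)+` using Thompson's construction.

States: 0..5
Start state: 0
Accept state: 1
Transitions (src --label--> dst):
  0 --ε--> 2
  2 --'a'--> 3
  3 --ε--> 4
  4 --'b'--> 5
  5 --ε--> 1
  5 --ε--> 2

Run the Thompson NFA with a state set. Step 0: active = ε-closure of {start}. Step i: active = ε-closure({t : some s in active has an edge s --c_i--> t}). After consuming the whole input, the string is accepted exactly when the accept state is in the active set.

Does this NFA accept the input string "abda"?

S₀ = ε-closure({0}) = {0,2}
'a' @ 1: {3,4}
'b' @ 2: {1,2,5}  [accepting]
'd' @ 3: {}  — no active states
rest 'a' ignored (set empty)
final: {}; accept 1 not in set

Answer: REJECT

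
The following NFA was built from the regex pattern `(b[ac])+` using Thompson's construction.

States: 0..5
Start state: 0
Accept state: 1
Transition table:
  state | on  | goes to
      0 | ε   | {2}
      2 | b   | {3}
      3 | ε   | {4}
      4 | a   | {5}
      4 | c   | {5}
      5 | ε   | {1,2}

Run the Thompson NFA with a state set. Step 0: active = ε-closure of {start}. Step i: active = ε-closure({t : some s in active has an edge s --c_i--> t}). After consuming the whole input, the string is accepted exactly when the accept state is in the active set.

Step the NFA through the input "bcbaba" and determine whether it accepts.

start: ε-closure({0}) = {0,2}
'b' @ 1: {3,4}
'c' @ 2: {1,2,5}  [accepting]
'b' @ 3: {3,4}
'a' @ 4: {1,2,5}  [accepting]
'b' @ 5: {3,4}
'a' @ 6: {1,2,5}  [accepting]
after full input: {1,2,5}  (accept=1 in)

Answer: ACCEPT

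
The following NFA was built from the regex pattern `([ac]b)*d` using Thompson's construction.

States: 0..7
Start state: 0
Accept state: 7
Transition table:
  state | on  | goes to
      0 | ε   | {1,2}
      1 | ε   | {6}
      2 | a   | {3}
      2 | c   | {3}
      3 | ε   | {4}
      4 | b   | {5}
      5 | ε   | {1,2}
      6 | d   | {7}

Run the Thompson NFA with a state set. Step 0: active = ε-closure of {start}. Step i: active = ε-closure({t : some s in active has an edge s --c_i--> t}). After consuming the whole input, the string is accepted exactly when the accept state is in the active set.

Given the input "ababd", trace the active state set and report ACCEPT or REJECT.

Answer: ACCEPT

Derivation:
S₀ = ε-closure({0}) = {0,1,2,6}
'a' @ 1: {3,4}
'b' @ 2: {1,2,5,6}
'a' @ 3: {3,4}
'b' @ 4: {1,2,5,6}
'd' @ 5: {7}  [accepting]
final: {7}; accept 7 in set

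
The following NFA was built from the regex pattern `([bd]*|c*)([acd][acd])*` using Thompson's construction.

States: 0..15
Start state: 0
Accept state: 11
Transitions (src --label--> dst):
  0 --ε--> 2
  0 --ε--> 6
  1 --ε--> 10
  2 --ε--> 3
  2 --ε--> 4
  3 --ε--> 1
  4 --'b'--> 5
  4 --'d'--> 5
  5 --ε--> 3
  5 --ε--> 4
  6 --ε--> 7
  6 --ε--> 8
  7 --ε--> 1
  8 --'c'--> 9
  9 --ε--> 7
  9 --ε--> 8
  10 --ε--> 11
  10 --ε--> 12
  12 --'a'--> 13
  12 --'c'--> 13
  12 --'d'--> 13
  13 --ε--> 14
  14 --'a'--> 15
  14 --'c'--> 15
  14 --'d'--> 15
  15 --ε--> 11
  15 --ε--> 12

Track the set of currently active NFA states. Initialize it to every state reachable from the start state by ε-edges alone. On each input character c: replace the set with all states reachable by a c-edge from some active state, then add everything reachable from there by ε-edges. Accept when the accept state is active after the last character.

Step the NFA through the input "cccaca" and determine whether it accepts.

Answer: ACCEPT

Steps:
S₀ = ε-closure({0}) = {0,1,2,3,4,6,7,8,10,11,12}
'c' @ 1: {1,7,8,9,10,11,12,13,14}  ✓accept
'c' @ 2: {1,7,8,9,10,11,12,13,14,15}  ✓accept
'c' @ 3: {1,7,8,9,10,11,12,13,14,15}  ✓accept
'a' @ 4: {11,12,13,14,15}  ✓accept
'c' @ 5: {11,12,13,14,15}  ✓accept
'a' @ 6: {11,12,13,14,15}  ✓accept
after full input: {11,12,13,14,15}  (accept=11 in)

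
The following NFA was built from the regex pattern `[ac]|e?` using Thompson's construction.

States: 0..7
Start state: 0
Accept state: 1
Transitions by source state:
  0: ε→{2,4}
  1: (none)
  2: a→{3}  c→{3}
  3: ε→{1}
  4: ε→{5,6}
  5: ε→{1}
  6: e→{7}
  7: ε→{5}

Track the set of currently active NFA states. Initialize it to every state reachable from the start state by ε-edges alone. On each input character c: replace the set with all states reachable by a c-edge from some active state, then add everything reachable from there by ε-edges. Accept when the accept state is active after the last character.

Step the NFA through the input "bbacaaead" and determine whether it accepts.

Answer: REJECT

Derivation:
start: ε-closure({0}) = {0,1,2,4,5,6}
'b' @ 1: {}  — state set empty
rest 'bacaaead' ignored (set empty)
after full input: {}  (accept=1 not in)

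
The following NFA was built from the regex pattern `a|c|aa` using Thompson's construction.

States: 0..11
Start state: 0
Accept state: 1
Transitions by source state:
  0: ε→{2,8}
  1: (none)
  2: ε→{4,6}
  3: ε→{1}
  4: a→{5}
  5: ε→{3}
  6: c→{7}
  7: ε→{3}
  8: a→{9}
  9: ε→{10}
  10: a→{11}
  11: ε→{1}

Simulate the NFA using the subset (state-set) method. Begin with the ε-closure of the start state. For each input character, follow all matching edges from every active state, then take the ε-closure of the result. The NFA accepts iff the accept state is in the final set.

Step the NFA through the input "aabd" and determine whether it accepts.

S₀ = ε-closure({0}) = {0,2,4,6,8}
'a' @ 1: {1,3,5,9,10}  ✓accept
'a' @ 2: {1,11}  ✓accept
'b' @ 3: {}  — state set empty
rest 'd' ignored (set empty)
final: {}; accept 1 not in set

Answer: REJECT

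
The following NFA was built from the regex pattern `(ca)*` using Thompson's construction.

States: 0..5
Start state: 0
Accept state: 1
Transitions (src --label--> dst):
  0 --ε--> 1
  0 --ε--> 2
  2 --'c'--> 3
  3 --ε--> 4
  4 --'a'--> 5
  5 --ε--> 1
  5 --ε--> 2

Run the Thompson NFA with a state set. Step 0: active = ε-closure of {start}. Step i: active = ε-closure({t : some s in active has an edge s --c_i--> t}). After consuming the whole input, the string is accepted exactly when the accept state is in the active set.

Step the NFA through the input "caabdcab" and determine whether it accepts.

start: ε-closure({0}) = {0,1,2}
'c' @ 1: {3,4}
'a' @ 2: {1,2,5}  (accept∈set)
'a' @ 3: {}  — no active states
rest 'bdcab' ignored (set empty)
after full input: {}  (accept=1 not in)

Answer: REJECT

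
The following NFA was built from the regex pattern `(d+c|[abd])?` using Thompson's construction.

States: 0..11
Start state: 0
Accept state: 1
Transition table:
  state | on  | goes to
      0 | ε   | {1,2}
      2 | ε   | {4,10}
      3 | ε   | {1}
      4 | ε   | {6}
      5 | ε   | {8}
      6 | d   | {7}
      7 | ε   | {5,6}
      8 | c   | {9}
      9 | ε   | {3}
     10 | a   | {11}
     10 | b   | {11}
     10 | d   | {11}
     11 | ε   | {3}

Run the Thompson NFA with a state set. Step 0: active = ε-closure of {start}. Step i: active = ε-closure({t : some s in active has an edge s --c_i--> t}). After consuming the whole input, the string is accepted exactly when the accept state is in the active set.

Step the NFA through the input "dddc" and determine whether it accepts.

Answer: ACCEPT

Trace:
start: ε-closure({0}) = {0,1,2,4,6,10}
'd' @ 1: {1,3,5,6,7,8,11}  ✓accept
'd' @ 2: {5,6,7,8}
'd' @ 3: {5,6,7,8}
'c' @ 4: {1,3,9}  ✓accept
end set {1,3,9} — state 1 in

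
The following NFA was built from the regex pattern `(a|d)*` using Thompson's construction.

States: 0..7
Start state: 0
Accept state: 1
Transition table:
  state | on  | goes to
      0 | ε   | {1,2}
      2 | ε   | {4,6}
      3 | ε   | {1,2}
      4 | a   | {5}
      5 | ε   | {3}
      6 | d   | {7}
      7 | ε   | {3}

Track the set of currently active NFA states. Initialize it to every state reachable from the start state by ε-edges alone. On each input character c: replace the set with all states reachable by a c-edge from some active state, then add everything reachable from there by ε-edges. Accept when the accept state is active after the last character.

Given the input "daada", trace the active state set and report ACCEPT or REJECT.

start: ε-closure({0}) = {0,1,2,4,6}
'd' @ 1: {1,2,3,4,6,7}  (accept∈set)
'a' @ 2: {1,2,3,4,5,6}  (accept∈set)
'a' @ 3: {1,2,3,4,5,6}  (accept∈set)
'd' @ 4: {1,2,3,4,6,7}  (accept∈set)
'a' @ 5: {1,2,3,4,5,6}  (accept∈set)
after full input: {1,2,3,4,5,6}  (accept=1 in)

Answer: ACCEPT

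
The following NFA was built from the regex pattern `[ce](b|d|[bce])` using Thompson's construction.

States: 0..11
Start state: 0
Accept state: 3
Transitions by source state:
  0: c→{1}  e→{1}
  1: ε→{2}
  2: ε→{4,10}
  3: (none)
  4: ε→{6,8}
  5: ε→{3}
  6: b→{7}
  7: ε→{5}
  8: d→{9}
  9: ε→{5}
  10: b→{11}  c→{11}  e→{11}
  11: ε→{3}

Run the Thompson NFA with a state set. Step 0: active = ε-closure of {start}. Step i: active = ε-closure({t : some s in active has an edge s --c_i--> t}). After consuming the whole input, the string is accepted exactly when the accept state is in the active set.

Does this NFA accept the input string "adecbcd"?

Answer: REJECT

Steps:
initial (ε-close {0}): {0}
'a' @ 1: {}  — dead — no transitions
rest 'decbcd' ignored (set empty)
final: {}; accept 3 not in set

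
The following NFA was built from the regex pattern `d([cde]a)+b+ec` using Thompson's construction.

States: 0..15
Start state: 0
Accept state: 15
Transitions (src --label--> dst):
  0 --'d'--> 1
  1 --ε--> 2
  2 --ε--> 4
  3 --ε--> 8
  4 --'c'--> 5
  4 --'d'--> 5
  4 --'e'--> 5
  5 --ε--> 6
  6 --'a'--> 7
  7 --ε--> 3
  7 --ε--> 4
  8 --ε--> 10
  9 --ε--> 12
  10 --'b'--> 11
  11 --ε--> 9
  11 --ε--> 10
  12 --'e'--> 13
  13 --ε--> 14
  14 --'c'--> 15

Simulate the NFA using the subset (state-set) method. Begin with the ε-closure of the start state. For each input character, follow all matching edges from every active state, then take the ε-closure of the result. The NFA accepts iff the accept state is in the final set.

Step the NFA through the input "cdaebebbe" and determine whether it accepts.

Answer: REJECT

Steps:
S₀ = ε-closure({0}) = {0}
'c' @ 1: {}  — state set empty
rest 'daebebbe' ignored (set empty)
final: {}; accept 15 not in set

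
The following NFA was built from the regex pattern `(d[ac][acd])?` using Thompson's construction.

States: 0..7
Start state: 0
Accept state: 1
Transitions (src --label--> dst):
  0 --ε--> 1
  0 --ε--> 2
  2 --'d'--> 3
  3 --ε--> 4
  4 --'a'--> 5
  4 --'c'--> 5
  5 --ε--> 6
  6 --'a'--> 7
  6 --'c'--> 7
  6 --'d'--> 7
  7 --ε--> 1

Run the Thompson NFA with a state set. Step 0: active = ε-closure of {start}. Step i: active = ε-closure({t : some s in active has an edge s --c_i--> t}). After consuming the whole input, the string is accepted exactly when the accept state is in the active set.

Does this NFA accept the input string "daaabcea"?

Answer: REJECT

Derivation:
start: ε-closure({0}) = {0,1,2}
'd' @ 1: {3,4}
'a' @ 2: {5,6}
'a' @ 3: {1,7}  (accept∈set)
'a' @ 4: {}  — no active states
rest 'bcea' ignored (set empty)
final: {}; accept 1 not in set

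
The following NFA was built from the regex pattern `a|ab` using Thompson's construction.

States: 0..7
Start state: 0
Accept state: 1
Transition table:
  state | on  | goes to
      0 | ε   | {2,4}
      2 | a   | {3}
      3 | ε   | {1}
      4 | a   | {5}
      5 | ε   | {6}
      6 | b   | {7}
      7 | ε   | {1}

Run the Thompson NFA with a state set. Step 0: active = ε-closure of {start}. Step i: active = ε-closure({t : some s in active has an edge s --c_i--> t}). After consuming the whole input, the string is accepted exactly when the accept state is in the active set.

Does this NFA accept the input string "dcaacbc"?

initial (ε-close {0}): {0,2,4}
'd' @ 1: {}  — state set empty
rest 'caacbc' ignored (set empty)
after full input: {}  (accept=1 not in)

Answer: REJECT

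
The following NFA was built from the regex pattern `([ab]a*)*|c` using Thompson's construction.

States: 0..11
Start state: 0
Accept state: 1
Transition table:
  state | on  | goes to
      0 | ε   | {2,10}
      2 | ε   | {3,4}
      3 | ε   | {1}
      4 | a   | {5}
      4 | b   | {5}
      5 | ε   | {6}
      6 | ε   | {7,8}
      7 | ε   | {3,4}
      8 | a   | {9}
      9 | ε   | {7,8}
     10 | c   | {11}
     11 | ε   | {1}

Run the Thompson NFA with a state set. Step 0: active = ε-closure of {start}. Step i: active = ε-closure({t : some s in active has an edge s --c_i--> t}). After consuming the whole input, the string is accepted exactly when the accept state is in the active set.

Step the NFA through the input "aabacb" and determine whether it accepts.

Answer: REJECT

Trace:
S₀ = ε-closure({0}) = {0,1,2,3,4,10}
'a' @ 1: {1,3,4,5,6,7,8}  ✓accept
'a' @ 2: {1,3,4,5,6,7,8,9}  ✓accept
'b' @ 3: {1,3,4,5,6,7,8}  ✓accept
'a' @ 4: {1,3,4,5,6,7,8,9}  ✓accept
'c' @ 5: {}  — state set empty
rest 'b' ignored (set empty)
final: {}; accept 1 not in set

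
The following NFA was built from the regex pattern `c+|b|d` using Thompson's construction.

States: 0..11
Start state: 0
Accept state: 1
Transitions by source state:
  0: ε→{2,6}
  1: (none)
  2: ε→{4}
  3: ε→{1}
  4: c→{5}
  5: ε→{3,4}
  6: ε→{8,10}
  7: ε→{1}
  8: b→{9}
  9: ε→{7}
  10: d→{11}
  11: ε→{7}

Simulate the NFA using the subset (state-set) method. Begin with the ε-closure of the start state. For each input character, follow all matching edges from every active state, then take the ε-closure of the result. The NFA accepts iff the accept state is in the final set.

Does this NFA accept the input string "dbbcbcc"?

Answer: REJECT

Derivation:
initial (ε-close {0}): {0,2,4,6,8,10}
'd' @ 1: {1,7,11}  ✓accept
'b' @ 2: {}  — dead — no transitions
rest 'bcbcc' ignored (set empty)
final: {}; accept 1 not in set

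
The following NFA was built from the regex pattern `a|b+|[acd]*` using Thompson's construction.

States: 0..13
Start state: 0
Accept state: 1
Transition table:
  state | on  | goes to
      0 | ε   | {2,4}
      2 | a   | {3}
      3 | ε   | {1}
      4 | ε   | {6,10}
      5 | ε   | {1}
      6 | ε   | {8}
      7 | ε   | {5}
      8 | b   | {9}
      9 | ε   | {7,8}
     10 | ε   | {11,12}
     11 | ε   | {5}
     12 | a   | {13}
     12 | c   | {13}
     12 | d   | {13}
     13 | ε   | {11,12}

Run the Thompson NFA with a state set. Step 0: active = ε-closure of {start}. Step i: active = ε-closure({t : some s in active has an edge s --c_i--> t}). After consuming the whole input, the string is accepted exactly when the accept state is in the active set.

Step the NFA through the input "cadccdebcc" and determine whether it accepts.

S₀ = ε-closure({0}) = {0,1,2,4,5,6,8,10,11,12}
'c' @ 1: {1,5,11,12,13}  [accepting]
'a' @ 2: {1,5,11,12,13}  [accepting]
'd' @ 3: {1,5,11,12,13}  [accepting]
'c' @ 4: {1,5,11,12,13}  [accepting]
'c' @ 5: {1,5,11,12,13}  [accepting]
'd' @ 6: {1,5,11,12,13}  [accepting]
'e' @ 7: {}  — no active states
rest 'bcc' ignored (set empty)
end set {} — state 1 not in

Answer: REJECT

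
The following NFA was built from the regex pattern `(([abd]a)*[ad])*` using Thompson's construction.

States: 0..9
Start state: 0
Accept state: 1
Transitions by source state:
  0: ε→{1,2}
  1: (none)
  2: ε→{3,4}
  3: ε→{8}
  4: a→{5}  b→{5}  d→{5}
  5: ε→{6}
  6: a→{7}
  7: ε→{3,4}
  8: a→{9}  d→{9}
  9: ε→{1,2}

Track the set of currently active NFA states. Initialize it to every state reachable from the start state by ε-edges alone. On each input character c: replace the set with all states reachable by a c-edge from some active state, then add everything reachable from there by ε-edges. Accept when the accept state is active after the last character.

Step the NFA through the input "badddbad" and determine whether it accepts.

start: ε-closure({0}) = {0,1,2,3,4,8}
'b' @ 1: {5,6}
'a' @ 2: {3,4,7,8}
'd' @ 3: {1,2,3,4,5,6,8,9}  ✓accept
'd' @ 4: {1,2,3,4,5,6,8,9}  ✓accept
'd' @ 5: {1,2,3,4,5,6,8,9}  ✓accept
'b' @ 6: {5,6}
'a' @ 7: {3,4,7,8}
'd' @ 8: {1,2,3,4,5,6,8,9}  ✓accept
final: {1,2,3,4,5,6,8,9}; accept 1 in set

Answer: ACCEPT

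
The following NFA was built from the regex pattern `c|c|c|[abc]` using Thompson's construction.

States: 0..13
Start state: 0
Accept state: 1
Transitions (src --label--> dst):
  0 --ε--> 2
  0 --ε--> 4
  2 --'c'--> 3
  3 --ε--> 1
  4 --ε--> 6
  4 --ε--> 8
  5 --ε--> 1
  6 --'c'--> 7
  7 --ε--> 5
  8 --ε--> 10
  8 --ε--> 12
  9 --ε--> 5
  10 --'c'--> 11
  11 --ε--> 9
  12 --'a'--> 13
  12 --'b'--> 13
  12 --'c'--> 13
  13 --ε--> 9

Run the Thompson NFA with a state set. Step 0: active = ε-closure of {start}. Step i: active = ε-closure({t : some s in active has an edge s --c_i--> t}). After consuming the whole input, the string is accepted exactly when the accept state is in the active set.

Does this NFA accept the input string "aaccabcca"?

initial (ε-close {0}): {0,2,4,6,8,10,12}
'a' @ 1: {1,5,9,13}  ✓accept
'a' @ 2: {}  — no active states
rest 'ccabcca' ignored (set empty)
final: {}; accept 1 not in set

Answer: REJECT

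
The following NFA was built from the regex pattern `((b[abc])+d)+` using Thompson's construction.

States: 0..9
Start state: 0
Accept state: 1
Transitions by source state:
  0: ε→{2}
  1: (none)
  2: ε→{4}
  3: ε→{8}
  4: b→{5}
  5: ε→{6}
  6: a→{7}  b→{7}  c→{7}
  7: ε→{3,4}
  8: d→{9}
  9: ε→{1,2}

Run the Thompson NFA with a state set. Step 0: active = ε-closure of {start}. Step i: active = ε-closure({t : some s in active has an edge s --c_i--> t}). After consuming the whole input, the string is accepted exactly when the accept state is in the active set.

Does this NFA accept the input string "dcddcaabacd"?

start: ε-closure({0}) = {0,2,4}
'd' @ 1: {}  — no active states
rest 'cddcaabacd' ignored (set empty)
end set {} — state 1 not in

Answer: REJECT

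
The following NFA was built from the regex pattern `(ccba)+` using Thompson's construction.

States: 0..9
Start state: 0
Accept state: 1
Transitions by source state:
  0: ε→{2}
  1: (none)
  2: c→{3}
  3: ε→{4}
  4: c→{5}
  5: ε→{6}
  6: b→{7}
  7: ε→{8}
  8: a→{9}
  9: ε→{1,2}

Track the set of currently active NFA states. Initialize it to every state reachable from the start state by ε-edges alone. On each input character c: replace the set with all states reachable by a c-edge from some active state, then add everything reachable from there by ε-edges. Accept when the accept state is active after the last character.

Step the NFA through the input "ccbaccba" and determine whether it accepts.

Answer: ACCEPT

Derivation:
S₀ = ε-closure({0}) = {0,2}
'c' @ 1: {3,4}
'c' @ 2: {5,6}
'b' @ 3: {7,8}
'a' @ 4: {1,2,9}  (accept∈set)
'c' @ 5: {3,4}
'c' @ 6: {5,6}
'b' @ 7: {7,8}
'a' @ 8: {1,2,9}  (accept∈set)
after full input: {1,2,9}  (accept=1 in)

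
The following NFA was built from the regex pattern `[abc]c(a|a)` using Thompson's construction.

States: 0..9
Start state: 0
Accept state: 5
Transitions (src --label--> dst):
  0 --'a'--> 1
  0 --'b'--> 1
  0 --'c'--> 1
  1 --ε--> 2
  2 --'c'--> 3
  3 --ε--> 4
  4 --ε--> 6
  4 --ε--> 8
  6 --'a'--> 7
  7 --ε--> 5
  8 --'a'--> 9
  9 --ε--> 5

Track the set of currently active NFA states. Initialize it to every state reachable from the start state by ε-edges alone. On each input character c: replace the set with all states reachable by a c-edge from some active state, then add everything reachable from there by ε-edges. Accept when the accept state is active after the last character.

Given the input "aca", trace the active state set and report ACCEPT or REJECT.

initial (ε-close {0}): {0}
'a' @ 1: {1,2}
'c' @ 2: {3,4,6,8}
'a' @ 3: {5,7,9}  (accept∈set)
after full input: {5,7,9}  (accept=5 in)

Answer: ACCEPT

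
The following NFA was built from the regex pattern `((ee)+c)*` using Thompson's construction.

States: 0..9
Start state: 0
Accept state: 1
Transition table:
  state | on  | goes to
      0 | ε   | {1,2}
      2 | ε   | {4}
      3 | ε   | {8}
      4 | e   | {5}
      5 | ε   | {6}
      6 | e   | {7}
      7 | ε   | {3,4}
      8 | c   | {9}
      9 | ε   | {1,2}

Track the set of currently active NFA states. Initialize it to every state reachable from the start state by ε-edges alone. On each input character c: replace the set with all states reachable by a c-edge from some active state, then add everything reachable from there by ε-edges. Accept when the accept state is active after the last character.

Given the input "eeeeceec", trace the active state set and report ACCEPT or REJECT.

Answer: ACCEPT

Steps:
start: ε-closure({0}) = {0,1,2,4}
'e' @ 1: {5,6}
'e' @ 2: {3,4,7,8}
'e' @ 3: {5,6}
'e' @ 4: {3,4,7,8}
'c' @ 5: {1,2,4,9}  [accepting]
'e' @ 6: {5,6}
'e' @ 7: {3,4,7,8}
'c' @ 8: {1,2,4,9}  [accepting]
end set {1,2,4,9} — state 1 in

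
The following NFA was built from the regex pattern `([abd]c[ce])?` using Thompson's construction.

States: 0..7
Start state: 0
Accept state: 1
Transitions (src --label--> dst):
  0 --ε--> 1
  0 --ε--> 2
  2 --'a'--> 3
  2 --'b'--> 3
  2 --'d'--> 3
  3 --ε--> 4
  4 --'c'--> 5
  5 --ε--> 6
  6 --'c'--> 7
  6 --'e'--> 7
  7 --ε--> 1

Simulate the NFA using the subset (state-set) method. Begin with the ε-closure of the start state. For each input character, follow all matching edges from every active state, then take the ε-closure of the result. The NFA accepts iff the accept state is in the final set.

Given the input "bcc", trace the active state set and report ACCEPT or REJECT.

S₀ = ε-closure({0}) = {0,1,2}
'b' @ 1: {3,4}
'c' @ 2: {5,6}
'c' @ 3: {1,7}  [accepting]
end set {1,7} — state 1 in

Answer: ACCEPT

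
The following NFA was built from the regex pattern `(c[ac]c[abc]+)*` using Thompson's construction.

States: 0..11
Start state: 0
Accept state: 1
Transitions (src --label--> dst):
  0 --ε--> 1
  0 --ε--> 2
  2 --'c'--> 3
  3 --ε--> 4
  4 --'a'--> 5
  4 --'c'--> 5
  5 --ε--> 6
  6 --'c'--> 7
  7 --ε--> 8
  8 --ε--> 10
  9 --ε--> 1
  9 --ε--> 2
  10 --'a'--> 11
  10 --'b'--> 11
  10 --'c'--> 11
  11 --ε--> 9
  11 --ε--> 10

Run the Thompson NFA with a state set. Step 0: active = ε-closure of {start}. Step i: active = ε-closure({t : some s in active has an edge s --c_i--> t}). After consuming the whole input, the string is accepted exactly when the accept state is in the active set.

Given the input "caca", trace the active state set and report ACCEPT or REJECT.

initial (ε-close {0}): {0,1,2}
'c' @ 1: {3,4}
'a' @ 2: {5,6}
'c' @ 3: {7,8,10}
'a' @ 4: {1,2,9,10,11}  (accept∈set)
after full input: {1,2,9,10,11}  (accept=1 in)

Answer: ACCEPT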